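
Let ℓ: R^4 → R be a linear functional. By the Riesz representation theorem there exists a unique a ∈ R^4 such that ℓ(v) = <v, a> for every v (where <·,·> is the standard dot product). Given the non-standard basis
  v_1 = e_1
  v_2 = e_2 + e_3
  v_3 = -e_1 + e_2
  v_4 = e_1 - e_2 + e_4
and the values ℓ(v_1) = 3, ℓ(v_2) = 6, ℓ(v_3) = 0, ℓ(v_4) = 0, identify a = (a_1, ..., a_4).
a = (3, 3, 3, 0)

Write a = (a_1, ..., a_4) in the standard basis. For each basis vector v_i, ℓ(v_i) = <v_i, a> is a linear equation in the a_j's. Collect the n equations into a matrix system V a = ℓ, where row i of V is v_i (expressed in the standard basis). Since V is invertible (lower-triangular with 1s on the diagonal, up to permutation), solve by back-substitution:
  V =
[[1, 0, 0, 0],
 [0, 1, 1, 0],
 [-1, 1, 0, 0],
 [1, -1, 0, 1]]
  V a = (3, 6, 0, 0)
Solving gives a = (3, 3, 3, 0).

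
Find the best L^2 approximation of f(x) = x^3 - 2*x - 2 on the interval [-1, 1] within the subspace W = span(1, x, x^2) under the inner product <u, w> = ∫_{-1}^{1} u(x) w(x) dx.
g(x) = -7*x/5 - 2

The best approximation g ∈ W is the orthogonal projection of f onto W. Writing g = a_0 + a_1 x + a_2 x^2, the coefficients solve the normal equations G · a = b where
  G_{ij} = <φ_i, φ_j> and b_i = <f, φ_i>, with φ_0 = 1, φ_1 = x, φ_2 = x^2.
G =
  [2, 0, 2/3]
  [0, 2/3, 0]
  [2/3, 0, 2/5],
b = (-4, -14/15, -4/3).
Solving gives a_0 = -2, a_1 = -7/5, a_2 = 0, so
  g(x) = -7*x/5 - 2.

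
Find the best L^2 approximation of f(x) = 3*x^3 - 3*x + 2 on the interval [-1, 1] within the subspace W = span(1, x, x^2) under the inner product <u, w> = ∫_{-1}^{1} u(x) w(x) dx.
g(x) = 2 - 6*x/5

The best approximation g ∈ W is the orthogonal projection of f onto W. Writing g = a_0 + a_1 x + a_2 x^2, the coefficients solve the normal equations G · a = b where
  G_{ij} = <φ_i, φ_j> and b_i = <f, φ_i>, with φ_0 = 1, φ_1 = x, φ_2 = x^2.
G =
  [2, 0, 2/3]
  [0, 2/3, 0]
  [2/3, 0, 2/5],
b = (4, -4/5, 4/3).
Solving gives a_0 = 2, a_1 = -6/5, a_2 = 0, so
  g(x) = 2 - 6*x/5.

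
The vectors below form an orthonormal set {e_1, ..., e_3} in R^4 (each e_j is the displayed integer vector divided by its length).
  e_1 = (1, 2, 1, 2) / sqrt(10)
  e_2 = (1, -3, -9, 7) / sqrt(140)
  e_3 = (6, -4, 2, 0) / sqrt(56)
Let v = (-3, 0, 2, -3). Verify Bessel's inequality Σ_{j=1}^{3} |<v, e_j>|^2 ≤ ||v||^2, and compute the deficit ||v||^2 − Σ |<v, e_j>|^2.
Σ |<v, e_j>|^2 = 21; ||v||^2 = 22; deficit = 1

Write each e_j = u_j / sqrt(<u_j, u_j>) where u_j is the displayed integer vector. Then <v, e_j> = <v, u_j> / sqrt(<u_j, u_j>), so |<v, e_j>|^2 = <v, u_j>^2 / <u_j, u_j>.
Coefficients: <v, e_1> = -7/sqrt(10), <v, e_2> = -42/sqrt(140), <v, e_3> = -14/sqrt(56).
Square and sum: Σ |<v, e_j>|^2 = 21.
Compute ||v||^2 = v·v = 22.
Deficit = 22 − 21 = 1 ≥ 0, confirming Bessel's inequality. (The deficit equals ||v − Σ <v,e_j> e_j||^2, the squared distance from v to span{e_j}.)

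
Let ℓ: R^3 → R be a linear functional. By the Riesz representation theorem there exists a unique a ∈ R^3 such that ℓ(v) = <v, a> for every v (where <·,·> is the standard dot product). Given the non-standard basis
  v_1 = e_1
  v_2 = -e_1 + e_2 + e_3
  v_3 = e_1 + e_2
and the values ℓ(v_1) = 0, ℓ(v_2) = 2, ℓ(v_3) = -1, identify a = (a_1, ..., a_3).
a = (0, -1, 3)

Write a = (a_1, ..., a_3) in the standard basis. For each basis vector v_i, ℓ(v_i) = <v_i, a> is a linear equation in the a_j's. Collect the n equations into a matrix system V a = ℓ, where row i of V is v_i (expressed in the standard basis). Since V is invertible (lower-triangular with 1s on the diagonal, up to permutation), solve by back-substitution:
  V =
[[1, 0, 0],
 [-1, 1, 1],
 [1, 1, 0]]
  V a = (0, 2, -1)
Solving gives a = (0, -1, 3).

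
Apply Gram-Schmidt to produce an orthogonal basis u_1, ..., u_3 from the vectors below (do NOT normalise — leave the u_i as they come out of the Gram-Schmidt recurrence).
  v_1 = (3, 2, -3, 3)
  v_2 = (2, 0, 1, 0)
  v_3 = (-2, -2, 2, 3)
Orthogonal basis:
  u_1 = (3, 2, -3, 3)
  u_2 = (53/31, -6/31, 40/31, -9/31)
  u_3 = (-123/146, -117/73, 123/73, 525/146)

Apply the Gram-Schmidt recurrence
  u_1 = v_1
  u_i = v_i − Σ_{j<i} ((v_i · u_j) / (u_j · u_j)) · u_j.

Step by step this gives:
  u_1 = (3, 2, -3, 3)
  u_2 = (53/31, -6/31, 40/31, -9/31)
  u_3 = (-123/146, -117/73, 123/73, 525/146)

Orthogonality check:
  u_2 · u_1 = 0 (should be 0)
  u_3 · u_1 = 0 (should be 0)
  u_3 · u_2 = 0 (should be 0)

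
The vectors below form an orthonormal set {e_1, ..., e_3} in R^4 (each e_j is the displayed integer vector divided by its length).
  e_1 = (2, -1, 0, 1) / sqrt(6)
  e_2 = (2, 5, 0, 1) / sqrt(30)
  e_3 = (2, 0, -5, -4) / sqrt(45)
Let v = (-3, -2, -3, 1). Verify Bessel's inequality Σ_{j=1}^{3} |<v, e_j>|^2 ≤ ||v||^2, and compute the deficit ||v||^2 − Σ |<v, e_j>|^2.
Σ |<v, e_j>|^2 = 86/9; ||v||^2 = 23; deficit = 121/9

Write each e_j = u_j / sqrt(<u_j, u_j>) where u_j is the displayed integer vector. Then <v, e_j> = <v, u_j> / sqrt(<u_j, u_j>), so |<v, e_j>|^2 = <v, u_j>^2 / <u_j, u_j>.
Coefficients: <v, e_1> = -3/sqrt(6), <v, e_2> = -15/sqrt(30), <v, e_3> = 5/sqrt(45).
Square and sum: Σ |<v, e_j>|^2 = 86/9.
Compute ||v||^2 = v·v = 23.
Deficit = 23 − 86/9 = 121/9 ≥ 0, confirming Bessel's inequality. (The deficit equals ||v − Σ <v,e_j> e_j||^2, the squared distance from v to span{e_j}.)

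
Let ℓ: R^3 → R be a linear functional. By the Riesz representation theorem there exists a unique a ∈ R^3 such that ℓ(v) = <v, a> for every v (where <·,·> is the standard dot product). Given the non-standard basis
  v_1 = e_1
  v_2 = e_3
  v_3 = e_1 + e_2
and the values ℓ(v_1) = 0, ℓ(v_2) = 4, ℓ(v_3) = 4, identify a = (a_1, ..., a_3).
a = (0, 4, 4)

Write a = (a_1, ..., a_3) in the standard basis. For each basis vector v_i, ℓ(v_i) = <v_i, a> is a linear equation in the a_j's. Collect the n equations into a matrix system V a = ℓ, where row i of V is v_i (expressed in the standard basis). Since V is invertible (lower-triangular with 1s on the diagonal, up to permutation), solve by back-substitution:
  V =
[[1, 0, 0],
 [0, 0, 1],
 [1, 1, 0]]
  V a = (0, 4, 4)
Solving gives a = (0, 4, 4).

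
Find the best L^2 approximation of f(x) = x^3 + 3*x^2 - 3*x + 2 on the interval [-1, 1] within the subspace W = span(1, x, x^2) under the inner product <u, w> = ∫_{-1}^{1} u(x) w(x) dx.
g(x) = 3*x^2 - 12*x/5 + 2

The best approximation g ∈ W is the orthogonal projection of f onto W. Writing g = a_0 + a_1 x + a_2 x^2, the coefficients solve the normal equations G · a = b where
  G_{ij} = <φ_i, φ_j> and b_i = <f, φ_i>, with φ_0 = 1, φ_1 = x, φ_2 = x^2.
G =
  [2, 0, 2/3]
  [0, 2/3, 0]
  [2/3, 0, 2/5],
b = (6, -8/5, 38/15).
Solving gives a_0 = 2, a_1 = -12/5, a_2 = 3, so
  g(x) = 3*x^2 - 12*x/5 + 2.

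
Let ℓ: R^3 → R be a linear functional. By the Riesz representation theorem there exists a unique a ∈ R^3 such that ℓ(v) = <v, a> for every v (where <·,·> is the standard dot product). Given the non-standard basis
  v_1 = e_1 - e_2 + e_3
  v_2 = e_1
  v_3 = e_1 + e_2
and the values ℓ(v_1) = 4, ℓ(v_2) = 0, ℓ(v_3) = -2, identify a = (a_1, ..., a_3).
a = (0, -2, 2)

Write a = (a_1, ..., a_3) in the standard basis. For each basis vector v_i, ℓ(v_i) = <v_i, a> is a linear equation in the a_j's. Collect the n equations into a matrix system V a = ℓ, where row i of V is v_i (expressed in the standard basis). Since V is invertible (lower-triangular with 1s on the diagonal, up to permutation), solve by back-substitution:
  V =
[[1, -1, 1],
 [1, 0, 0],
 [1, 1, 0]]
  V a = (4, 0, -2)
Solving gives a = (0, -2, 2).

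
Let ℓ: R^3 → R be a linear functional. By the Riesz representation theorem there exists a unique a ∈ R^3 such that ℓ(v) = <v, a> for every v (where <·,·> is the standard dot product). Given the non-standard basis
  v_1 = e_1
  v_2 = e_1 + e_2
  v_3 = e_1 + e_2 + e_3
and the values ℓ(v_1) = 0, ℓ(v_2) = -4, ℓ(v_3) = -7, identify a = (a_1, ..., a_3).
a = (0, -4, -3)

Write a = (a_1, ..., a_3) in the standard basis. For each basis vector v_i, ℓ(v_i) = <v_i, a> is a linear equation in the a_j's. Collect the n equations into a matrix system V a = ℓ, where row i of V is v_i (expressed in the standard basis). Since V is invertible (lower-triangular with 1s on the diagonal, up to permutation), solve by back-substitution:
  V =
[[1, 0, 0],
 [1, 1, 0],
 [1, 1, 1]]
  V a = (0, -4, -7)
Solving gives a = (0, -4, -3).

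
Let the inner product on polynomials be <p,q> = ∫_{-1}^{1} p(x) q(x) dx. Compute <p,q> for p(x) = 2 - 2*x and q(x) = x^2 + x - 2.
<p,q> = -8

Expand the product: p(x)·q(x) = -2*x^3 + 6*x - 4.
∫_{-1}^{1} of each monomial x^k gives [2/(k+1) if k even, 0 if k odd]. Integrating term-by-term (or equivalently evaluating the antiderivative F(x) = -x^4/2 + 3*x^2 - 4*x at the endpoints):
  F(1) − F(−1) = -3/2 − (13/2) = -8.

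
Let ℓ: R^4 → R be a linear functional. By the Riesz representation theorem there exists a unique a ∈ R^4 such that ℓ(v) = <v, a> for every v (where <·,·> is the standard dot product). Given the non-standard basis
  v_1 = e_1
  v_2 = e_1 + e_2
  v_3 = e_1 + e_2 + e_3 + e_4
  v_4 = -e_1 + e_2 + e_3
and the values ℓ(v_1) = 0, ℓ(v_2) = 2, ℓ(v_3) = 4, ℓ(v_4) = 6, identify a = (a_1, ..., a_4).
a = (0, 2, 4, -2)

Write a = (a_1, ..., a_4) in the standard basis. For each basis vector v_i, ℓ(v_i) = <v_i, a> is a linear equation in the a_j's. Collect the n equations into a matrix system V a = ℓ, where row i of V is v_i (expressed in the standard basis). Since V is invertible (lower-triangular with 1s on the diagonal, up to permutation), solve by back-substitution:
  V =
[[1, 0, 0, 0],
 [1, 1, 0, 0],
 [1, 1, 1, 1],
 [-1, 1, 1, 0]]
  V a = (0, 2, 4, 6)
Solving gives a = (0, 2, 4, -2).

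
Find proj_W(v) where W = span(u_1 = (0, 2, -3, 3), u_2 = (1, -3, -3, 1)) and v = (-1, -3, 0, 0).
proj_W(v) = (53/101, -243/101, -33/101, -73/101)

Set up U = [u_1 | ... | u_2] ∈ R^(4×2). The projector onto W = col(U) is P = U (U^T U)^(-1) U^T.
Compute U^T U =
  [22, 6]
  [6, 20],
and U^T v = (-6, 8).
Solve U^T U · c = U^T v for the coefficients: c = (-42/101, 53/101). The projection is proj_W(v) = U c.
Check: (v - proj_W(v)) · u_1 = 0  (should be 0).
Check: (v - proj_W(v)) · u_2 = 0  (should be 0).
Result: proj_W(v) = (53/101, -243/101, -33/101, -73/101).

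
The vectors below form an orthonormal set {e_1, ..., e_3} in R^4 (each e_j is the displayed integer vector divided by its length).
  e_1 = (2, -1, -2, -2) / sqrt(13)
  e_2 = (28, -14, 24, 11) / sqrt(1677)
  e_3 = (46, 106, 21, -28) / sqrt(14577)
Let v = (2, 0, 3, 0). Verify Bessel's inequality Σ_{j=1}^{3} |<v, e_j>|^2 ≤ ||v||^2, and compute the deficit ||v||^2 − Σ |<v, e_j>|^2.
Σ |<v, e_j>|^2 = 1325/113; ||v||^2 = 13; deficit = 144/113

Write each e_j = u_j / sqrt(<u_j, u_j>) where u_j is the displayed integer vector. Then <v, e_j> = <v, u_j> / sqrt(<u_j, u_j>), so |<v, e_j>|^2 = <v, u_j>^2 / <u_j, u_j>.
Coefficients: <v, e_1> = -2/sqrt(13), <v, e_2> = 128/sqrt(1677), <v, e_3> = 155/sqrt(14577).
Square and sum: Σ |<v, e_j>|^2 = 1325/113.
Compute ||v||^2 = v·v = 13.
Deficit = 13 − 1325/113 = 144/113 ≥ 0, confirming Bessel's inequality. (The deficit equals ||v − Σ <v,e_j> e_j||^2, the squared distance from v to span{e_j}.)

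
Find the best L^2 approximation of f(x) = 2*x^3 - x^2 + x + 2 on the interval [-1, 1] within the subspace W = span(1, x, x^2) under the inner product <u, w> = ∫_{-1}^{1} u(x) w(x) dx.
g(x) = -x^2 + 11*x/5 + 2

The best approximation g ∈ W is the orthogonal projection of f onto W. Writing g = a_0 + a_1 x + a_2 x^2, the coefficients solve the normal equations G · a = b where
  G_{ij} = <φ_i, φ_j> and b_i = <f, φ_i>, with φ_0 = 1, φ_1 = x, φ_2 = x^2.
G =
  [2, 0, 2/3]
  [0, 2/3, 0]
  [2/3, 0, 2/5],
b = (10/3, 22/15, 14/15).
Solving gives a_0 = 2, a_1 = 11/5, a_2 = -1, so
  g(x) = -x^2 + 11*x/5 + 2.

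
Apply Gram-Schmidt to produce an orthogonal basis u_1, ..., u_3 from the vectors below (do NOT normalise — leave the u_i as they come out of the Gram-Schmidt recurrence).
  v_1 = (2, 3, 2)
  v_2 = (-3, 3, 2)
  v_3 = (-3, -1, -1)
Orthogonal basis:
  u_1 = (2, 3, 2)
  u_2 = (-65/17, 30/17, 20/17)
  u_3 = (0, 2/13, -3/13)

Apply the Gram-Schmidt recurrence
  u_1 = v_1
  u_i = v_i − Σ_{j<i} ((v_i · u_j) / (u_j · u_j)) · u_j.

Step by step this gives:
  u_1 = (2, 3, 2)
  u_2 = (-65/17, 30/17, 20/17)
  u_3 = (0, 2/13, -3/13)

Orthogonality check:
  u_2 · u_1 = 0 (should be 0)
  u_3 · u_1 = 0 (should be 0)
  u_3 · u_2 = 0 (should be 0)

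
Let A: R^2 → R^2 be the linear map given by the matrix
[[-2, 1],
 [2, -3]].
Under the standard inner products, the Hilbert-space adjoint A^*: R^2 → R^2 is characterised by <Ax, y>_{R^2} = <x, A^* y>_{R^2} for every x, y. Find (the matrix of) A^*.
A^* = A^T =
[[-2, 2],
 [1, -3]]

For real matrices with standard dot products, the defining identity <Ax, y> = <x, A^* y> gives (Ax)^T y = x^T (A^*) y, i.e. x^T A^T y = x^T (A^*) y. Since this holds for all x, y, we must have A^* = A^T. Therefore
A^* =
[[-2, 2],
 [1, -3]].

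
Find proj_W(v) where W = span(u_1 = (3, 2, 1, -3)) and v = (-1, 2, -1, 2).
proj_W(v) = (-18/23, -12/23, -6/23, 18/23)

Set up U = [u_1 | ... | u_1] ∈ R^(4×1). The projector onto W = col(U) is P = U (U^T U)^(-1) U^T.
Compute U^T U =
  [23],
and U^T v = (-6).
Solve U^T U · c = U^T v for the coefficients: c = (-6/23). The projection is proj_W(v) = U c.
Check: (v - proj_W(v)) · u_1 = 0  (should be 0).
Result: proj_W(v) = (-18/23, -12/23, -6/23, 18/23).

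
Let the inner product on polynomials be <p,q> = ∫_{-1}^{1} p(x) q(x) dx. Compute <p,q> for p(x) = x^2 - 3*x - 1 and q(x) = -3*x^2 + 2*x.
<p,q> = -16/5

Expand the product: p(x)·q(x) = -3*x^4 + 11*x^3 - 3*x^2 - 2*x.
∫_{-1}^{1} of each monomial x^k gives [2/(k+1) if k even, 0 if k odd]. Integrating term-by-term (or equivalently evaluating the antiderivative F(x) = -3*x^5/5 + 11*x^4/4 - x^3 - x^2 at the endpoints):
  F(1) − F(−1) = 3/20 − (67/20) = -16/5.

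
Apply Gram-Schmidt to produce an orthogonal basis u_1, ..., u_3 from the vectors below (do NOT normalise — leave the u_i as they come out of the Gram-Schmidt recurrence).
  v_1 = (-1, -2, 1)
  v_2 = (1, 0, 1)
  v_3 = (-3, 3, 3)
Orthogonal basis:
  u_1 = (-1, -2, 1)
  u_2 = (1, 0, 1)
  u_3 = (-3, 3, 3)

Apply the Gram-Schmidt recurrence
  u_1 = v_1
  u_i = v_i − Σ_{j<i} ((v_i · u_j) / (u_j · u_j)) · u_j.

Step by step this gives:
  u_1 = (-1, -2, 1)
  u_2 = (1, 0, 1)
  u_3 = (-3, 3, 3)

Orthogonality check:
  u_2 · u_1 = 0 (should be 0)
  u_3 · u_1 = 0 (should be 0)
  u_3 · u_2 = 0 (should be 0)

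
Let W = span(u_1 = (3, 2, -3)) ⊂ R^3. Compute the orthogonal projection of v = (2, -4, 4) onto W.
proj_W(v) = (-21/11, -14/11, 21/11)

Set up U = [u_1 | ... | u_1] ∈ R^(3×1). The projector onto W = col(U) is P = U (U^T U)^(-1) U^T.
Compute U^T U =
  [22],
and U^T v = (-14).
Solve U^T U · c = U^T v for the coefficients: c = (-7/11). The projection is proj_W(v) = U c.
Check: (v - proj_W(v)) · u_1 = 0  (should be 0).
Result: proj_W(v) = (-21/11, -14/11, 21/11).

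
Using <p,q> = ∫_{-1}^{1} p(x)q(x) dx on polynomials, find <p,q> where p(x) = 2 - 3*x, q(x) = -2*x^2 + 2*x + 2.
<p,q> = 4/3

Expand the product: p(x)·q(x) = 6*x^3 - 10*x^2 - 2*x + 4.
∫_{-1}^{1} of each monomial x^k gives [2/(k+1) if k even, 0 if k odd]. Integrating term-by-term (or equivalently evaluating the antiderivative F(x) = 3*x^4/2 - 10*x^3/3 - x^2 + 4*x at the endpoints):
  F(1) − F(−1) = 7/6 − (-1/6) = 4/3.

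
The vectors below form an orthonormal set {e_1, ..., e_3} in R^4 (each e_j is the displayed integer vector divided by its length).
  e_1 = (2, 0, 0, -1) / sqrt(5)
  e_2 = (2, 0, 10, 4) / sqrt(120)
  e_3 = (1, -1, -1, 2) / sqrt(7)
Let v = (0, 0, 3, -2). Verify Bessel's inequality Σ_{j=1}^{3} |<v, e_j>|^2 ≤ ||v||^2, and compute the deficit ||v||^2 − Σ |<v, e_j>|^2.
Σ |<v, e_j>|^2 = 71/6; ||v||^2 = 13; deficit = 7/6

Write each e_j = u_j / sqrt(<u_j, u_j>) where u_j is the displayed integer vector. Then <v, e_j> = <v, u_j> / sqrt(<u_j, u_j>), so |<v, e_j>|^2 = <v, u_j>^2 / <u_j, u_j>.
Coefficients: <v, e_1> = 2/sqrt(5), <v, e_2> = 22/sqrt(120), <v, e_3> = -7/sqrt(7).
Square and sum: Σ |<v, e_j>|^2 = 71/6.
Compute ||v||^2 = v·v = 13.
Deficit = 13 − 71/6 = 7/6 ≥ 0, confirming Bessel's inequality. (The deficit equals ||v − Σ <v,e_j> e_j||^2, the squared distance from v to span{e_j}.)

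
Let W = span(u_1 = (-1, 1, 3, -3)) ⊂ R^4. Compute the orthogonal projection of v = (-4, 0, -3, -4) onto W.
proj_W(v) = (-7/20, 7/20, 21/20, -21/20)

Set up U = [u_1 | ... | u_1] ∈ R^(4×1). The projector onto W = col(U) is P = U (U^T U)^(-1) U^T.
Compute U^T U =
  [20],
and U^T v = (7).
Solve U^T U · c = U^T v for the coefficients: c = (7/20). The projection is proj_W(v) = U c.
Check: (v - proj_W(v)) · u_1 = 0  (should be 0).
Result: proj_W(v) = (-7/20, 7/20, 21/20, -21/20).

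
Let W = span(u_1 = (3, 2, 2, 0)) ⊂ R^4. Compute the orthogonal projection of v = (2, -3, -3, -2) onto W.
proj_W(v) = (-18/17, -12/17, -12/17, 0)

Set up U = [u_1 | ... | u_1] ∈ R^(4×1). The projector onto W = col(U) is P = U (U^T U)^(-1) U^T.
Compute U^T U =
  [17],
and U^T v = (-6).
Solve U^T U · c = U^T v for the coefficients: c = (-6/17). The projection is proj_W(v) = U c.
Check: (v - proj_W(v)) · u_1 = 0  (should be 0).
Result: proj_W(v) = (-18/17, -12/17, -12/17, 0).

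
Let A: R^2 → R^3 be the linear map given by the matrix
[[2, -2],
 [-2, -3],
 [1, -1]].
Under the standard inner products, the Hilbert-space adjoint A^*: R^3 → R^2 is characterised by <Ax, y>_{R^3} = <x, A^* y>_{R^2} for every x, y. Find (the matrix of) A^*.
A^* = A^T =
[[2, -2, 1],
 [-2, -3, -1]]

For real matrices with standard dot products, the defining identity <Ax, y> = <x, A^* y> gives (Ax)^T y = x^T (A^*) y, i.e. x^T A^T y = x^T (A^*) y. Since this holds for all x, y, we must have A^* = A^T. Therefore
A^* =
[[2, -2, 1],
 [-2, -3, -1]].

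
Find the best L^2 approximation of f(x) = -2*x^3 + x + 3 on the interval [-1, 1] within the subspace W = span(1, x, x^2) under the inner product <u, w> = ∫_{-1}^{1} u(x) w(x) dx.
g(x) = 3 - x/5

The best approximation g ∈ W is the orthogonal projection of f onto W. Writing g = a_0 + a_1 x + a_2 x^2, the coefficients solve the normal equations G · a = b where
  G_{ij} = <φ_i, φ_j> and b_i = <f, φ_i>, with φ_0 = 1, φ_1 = x, φ_2 = x^2.
G =
  [2, 0, 2/3]
  [0, 2/3, 0]
  [2/3, 0, 2/5],
b = (6, -2/15, 2).
Solving gives a_0 = 3, a_1 = -1/5, a_2 = 0, so
  g(x) = 3 - x/5.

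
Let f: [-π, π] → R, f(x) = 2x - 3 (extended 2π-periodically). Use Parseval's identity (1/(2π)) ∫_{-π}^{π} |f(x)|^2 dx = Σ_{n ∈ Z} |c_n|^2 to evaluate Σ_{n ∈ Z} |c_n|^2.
Σ |c_n|^2 = 4π^2/3 + 9

Expand and integrate term by term over [-π, π]:
  ∫ (2x)^2 dx = 4·(2π^3/3); ∫ 2·2·(-3)·x dx = 0 (odd integrand); ∫ (-3)^2 dx = 9·2π.
So (1/(2π)) ∫_{-π}^{π} (2x - 3)^2 dx = 4π^2/3 + 9 = 4π^2/3 + 9.
Parseval ⇒ Σ |c_n|^2 = 4π^2/3 + 9.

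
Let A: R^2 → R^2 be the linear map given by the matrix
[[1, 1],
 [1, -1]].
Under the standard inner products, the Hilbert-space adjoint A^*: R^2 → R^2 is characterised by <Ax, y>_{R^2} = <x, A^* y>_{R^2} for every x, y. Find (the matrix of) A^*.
A^* = A^T =
[[1, 1],
 [1, -1]]

For real matrices with standard dot products, the defining identity <Ax, y> = <x, A^* y> gives (Ax)^T y = x^T (A^*) y, i.e. x^T A^T y = x^T (A^*) y. Since this holds for all x, y, we must have A^* = A^T. Therefore
A^* =
[[1, 1],
 [1, -1]].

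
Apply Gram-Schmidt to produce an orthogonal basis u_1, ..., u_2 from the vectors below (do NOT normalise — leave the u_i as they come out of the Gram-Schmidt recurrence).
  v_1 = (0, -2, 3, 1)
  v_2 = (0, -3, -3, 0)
Orthogonal basis:
  u_1 = (0, -2, 3, 1)
  u_2 = (0, -24/7, -33/14, 3/14)

Apply the Gram-Schmidt recurrence
  u_1 = v_1
  u_i = v_i − Σ_{j<i} ((v_i · u_j) / (u_j · u_j)) · u_j.

Step by step this gives:
  u_1 = (0, -2, 3, 1)
  u_2 = (0, -24/7, -33/14, 3/14)

Orthogonality check:
  u_2 · u_1 = 0 (should be 0)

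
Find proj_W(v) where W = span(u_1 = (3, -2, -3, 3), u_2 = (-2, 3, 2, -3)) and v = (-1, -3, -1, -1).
proj_W(v) = (-6/11, -21/11, 6/11, 9/11)

Set up U = [u_1 | ... | u_2] ∈ R^(4×2). The projector onto W = col(U) is P = U (U^T U)^(-1) U^T.
Compute U^T U =
  [31, -27]
  [-27, 26],
and U^T v = (3, -6).
Solve U^T U · c = U^T v for the coefficients: c = (-12/11, -15/11). The projection is proj_W(v) = U c.
Check: (v - proj_W(v)) · u_1 = 0  (should be 0).
Check: (v - proj_W(v)) · u_2 = 0  (should be 0).
Result: proj_W(v) = (-6/11, -21/11, 6/11, 9/11).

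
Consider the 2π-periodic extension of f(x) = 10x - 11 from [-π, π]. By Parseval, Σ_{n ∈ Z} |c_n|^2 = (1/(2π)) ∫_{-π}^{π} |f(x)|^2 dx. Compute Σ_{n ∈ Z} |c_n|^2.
Σ |c_n|^2 = 100π^2/3 + 121

Expand and integrate term by term over [-π, π]:
  ∫ (10x)^2 dx = 100·(2π^3/3); ∫ 2·10·(-11)·x dx = 0 (odd integrand); ∫ (-11)^2 dx = 121·2π.
So (1/(2π)) ∫_{-π}^{π} (10x - 11)^2 dx = 100π^2/3 + 121 = 100π^2/3 + 121.
Parseval ⇒ Σ |c_n|^2 = 100π^2/3 + 121.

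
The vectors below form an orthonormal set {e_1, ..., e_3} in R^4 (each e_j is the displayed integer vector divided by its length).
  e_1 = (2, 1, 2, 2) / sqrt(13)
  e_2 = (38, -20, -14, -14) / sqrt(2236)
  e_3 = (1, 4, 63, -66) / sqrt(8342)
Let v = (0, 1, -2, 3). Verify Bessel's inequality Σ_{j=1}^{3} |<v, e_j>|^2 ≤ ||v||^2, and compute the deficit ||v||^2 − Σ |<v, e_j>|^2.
Σ |<v, e_j>|^2 = 1308/97; ||v||^2 = 14; deficit = 50/97

Write each e_j = u_j / sqrt(<u_j, u_j>) where u_j is the displayed integer vector. Then <v, e_j> = <v, u_j> / sqrt(<u_j, u_j>), so |<v, e_j>|^2 = <v, u_j>^2 / <u_j, u_j>.
Coefficients: <v, e_1> = 3/sqrt(13), <v, e_2> = -34/sqrt(2236), <v, e_3> = -320/sqrt(8342).
Square and sum: Σ |<v, e_j>|^2 = 1308/97.
Compute ||v||^2 = v·v = 14.
Deficit = 14 − 1308/97 = 50/97 ≥ 0, confirming Bessel's inequality. (The deficit equals ||v − Σ <v,e_j> e_j||^2, the squared distance from v to span{e_j}.)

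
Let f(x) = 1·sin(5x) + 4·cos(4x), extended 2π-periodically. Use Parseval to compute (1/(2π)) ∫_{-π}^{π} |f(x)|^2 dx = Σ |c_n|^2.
Σ |c_n|^2 = 17/2

Expand |f|^2 and use orthogonality of {sin(nx), cos(mx)} on [-π, π]:
  ∫_{-π}^{π} sin(nx)^2 dx = π, ∫ cos(mx)^2 dx = π, and cross terms integrate to 0.
So ∫_{-π}^{π} f(x)^2 dx = 1^2 · π + 4^2 · π = (1 + 16)π.
Divide by 2π: (1 + 16)/2 = 17/2.
By Parseval, this equals Σ |c_n|^2.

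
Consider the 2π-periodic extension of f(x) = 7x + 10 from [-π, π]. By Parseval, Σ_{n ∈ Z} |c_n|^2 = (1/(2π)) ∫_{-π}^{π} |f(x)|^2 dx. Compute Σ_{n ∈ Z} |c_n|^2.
Σ |c_n|^2 = 49π^2/3 + 100

Expand and integrate term by term over [-π, π]:
  ∫ (7x)^2 dx = 49·(2π^3/3); ∫ 2·7·(10)·x dx = 0 (odd integrand); ∫ 10^2 dx = 100·2π.
So (1/(2π)) ∫_{-π}^{π} (7x + 10)^2 dx = 49π^2/3 + 100 = 49π^2/3 + 100.
Parseval ⇒ Σ |c_n|^2 = 49π^2/3 + 100.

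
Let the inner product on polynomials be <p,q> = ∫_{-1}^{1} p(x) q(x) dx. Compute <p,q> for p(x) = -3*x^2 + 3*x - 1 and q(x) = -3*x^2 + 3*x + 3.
<p,q> = -2/5

Expand the product: p(x)·q(x) = 9*x^4 - 18*x^3 + 3*x^2 + 6*x - 3.
∫_{-1}^{1} of each monomial x^k gives [2/(k+1) if k even, 0 if k odd]. Integrating term-by-term (or equivalently evaluating the antiderivative F(x) = 9*x^5/5 - 9*x^4/2 + x^3 + 3*x^2 - 3*x at the endpoints):
  F(1) − F(−1) = -17/10 − (-13/10) = -2/5.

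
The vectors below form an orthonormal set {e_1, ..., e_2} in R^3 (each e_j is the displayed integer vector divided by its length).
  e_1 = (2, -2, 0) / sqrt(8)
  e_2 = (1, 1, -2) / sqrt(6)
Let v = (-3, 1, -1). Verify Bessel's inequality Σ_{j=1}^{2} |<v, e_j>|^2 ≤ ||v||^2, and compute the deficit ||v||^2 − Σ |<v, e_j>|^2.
Σ |<v, e_j>|^2 = 8; ||v||^2 = 11; deficit = 3

Write each e_j = u_j / sqrt(<u_j, u_j>) where u_j is the displayed integer vector. Then <v, e_j> = <v, u_j> / sqrt(<u_j, u_j>), so |<v, e_j>|^2 = <v, u_j>^2 / <u_j, u_j>.
Coefficients: <v, e_1> = -8/sqrt(8), <v, e_2> = 0/sqrt(6).
Square and sum: Σ |<v, e_j>|^2 = 8.
Compute ||v||^2 = v·v = 11.
Deficit = 11 − 8 = 3 ≥ 0, confirming Bessel's inequality. (The deficit equals ||v − Σ <v,e_j> e_j||^2, the squared distance from v to span{e_j}.)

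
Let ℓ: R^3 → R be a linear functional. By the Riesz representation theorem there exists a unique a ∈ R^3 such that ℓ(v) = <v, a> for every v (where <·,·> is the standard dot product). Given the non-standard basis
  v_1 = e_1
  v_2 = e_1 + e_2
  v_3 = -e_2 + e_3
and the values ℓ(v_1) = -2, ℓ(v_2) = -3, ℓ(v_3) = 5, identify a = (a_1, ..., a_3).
a = (-2, -1, 4)

Write a = (a_1, ..., a_3) in the standard basis. For each basis vector v_i, ℓ(v_i) = <v_i, a> is a linear equation in the a_j's. Collect the n equations into a matrix system V a = ℓ, where row i of V is v_i (expressed in the standard basis). Since V is invertible (lower-triangular with 1s on the diagonal, up to permutation), solve by back-substitution:
  V =
[[1, 0, 0],
 [1, 1, 0],
 [0, -1, 1]]
  V a = (-2, -3, 5)
Solving gives a = (-2, -1, 4).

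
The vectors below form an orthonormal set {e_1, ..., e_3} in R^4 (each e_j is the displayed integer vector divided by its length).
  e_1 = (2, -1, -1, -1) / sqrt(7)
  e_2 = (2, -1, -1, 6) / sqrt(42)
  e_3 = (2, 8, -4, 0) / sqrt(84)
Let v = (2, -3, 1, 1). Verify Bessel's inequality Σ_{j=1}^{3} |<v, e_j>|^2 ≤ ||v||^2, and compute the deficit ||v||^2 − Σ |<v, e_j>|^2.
Σ |<v, e_j>|^2 = 97/7; ||v||^2 = 15; deficit = 8/7

Write each e_j = u_j / sqrt(<u_j, u_j>) where u_j is the displayed integer vector. Then <v, e_j> = <v, u_j> / sqrt(<u_j, u_j>), so |<v, e_j>|^2 = <v, u_j>^2 / <u_j, u_j>.
Coefficients: <v, e_1> = 5/sqrt(7), <v, e_2> = 12/sqrt(42), <v, e_3> = -24/sqrt(84).
Square and sum: Σ |<v, e_j>|^2 = 97/7.
Compute ||v||^2 = v·v = 15.
Deficit = 15 − 97/7 = 8/7 ≥ 0, confirming Bessel's inequality. (The deficit equals ||v − Σ <v,e_j> e_j||^2, the squared distance from v to span{e_j}.)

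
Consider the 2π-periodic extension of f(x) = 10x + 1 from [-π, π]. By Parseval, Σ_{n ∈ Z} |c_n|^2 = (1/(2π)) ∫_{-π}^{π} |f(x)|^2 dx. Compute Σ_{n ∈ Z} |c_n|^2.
Σ |c_n|^2 = 100π^2/3 + 1

Expand and integrate term by term over [-π, π]:
  ∫ (10x)^2 dx = 100·(2π^3/3); ∫ 2·10·(1)·x dx = 0 (odd integrand); ∫ 1^2 dx = 1·2π.
So (1/(2π)) ∫_{-π}^{π} (10x + 1)^2 dx = 100π^2/3 + 1 = 100π^2/3 + 1.
Parseval ⇒ Σ |c_n|^2 = 100π^2/3 + 1.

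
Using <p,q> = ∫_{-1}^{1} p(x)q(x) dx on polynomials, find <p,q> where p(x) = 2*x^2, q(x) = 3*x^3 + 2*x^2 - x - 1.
<p,q> = 4/15

Expand the product: p(x)·q(x) = 6*x^5 + 4*x^4 - 2*x^3 - 2*x^2.
∫_{-1}^{1} of each monomial x^k gives [2/(k+1) if k even, 0 if k odd]. Integrating term-by-term (or equivalently evaluating the antiderivative F(x) = x^6 + 4*x^5/5 - x^4/2 - 2*x^3/3 at the endpoints):
  F(1) − F(−1) = 19/30 − (11/30) = 4/15.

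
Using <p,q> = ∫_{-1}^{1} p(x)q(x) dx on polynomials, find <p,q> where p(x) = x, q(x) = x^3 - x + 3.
<p,q> = -4/15

Expand the product: p(x)·q(x) = x^4 - x^2 + 3*x.
∫_{-1}^{1} of each monomial x^k gives [2/(k+1) if k even, 0 if k odd]. Integrating term-by-term (or equivalently evaluating the antiderivative F(x) = x^5/5 - x^3/3 + 3*x^2/2 at the endpoints):
  F(1) − F(−1) = 41/30 − (49/30) = -4/15.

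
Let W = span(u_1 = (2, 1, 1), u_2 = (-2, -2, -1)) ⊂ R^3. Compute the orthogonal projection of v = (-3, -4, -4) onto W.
proj_W(v) = (-4, -4, -2)

Set up U = [u_1 | ... | u_2] ∈ R^(3×2). The projector onto W = col(U) is P = U (U^T U)^(-1) U^T.
Compute U^T U =
  [6, -7]
  [-7, 9],
and U^T v = (-14, 18).
Solve U^T U · c = U^T v for the coefficients: c = (0, 2). The projection is proj_W(v) = U c.
Check: (v - proj_W(v)) · u_1 = 0  (should be 0).
Check: (v - proj_W(v)) · u_2 = 0  (should be 0).
Result: proj_W(v) = (-4, -4, -2).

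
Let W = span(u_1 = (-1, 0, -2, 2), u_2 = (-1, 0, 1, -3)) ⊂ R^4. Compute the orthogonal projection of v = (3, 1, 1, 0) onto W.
proj_W(v) = (61/25, 0, 17/10, 21/50)

Set up U = [u_1 | ... | u_2] ∈ R^(4×2). The projector onto W = col(U) is P = U (U^T U)^(-1) U^T.
Compute U^T U =
  [9, -7]
  [-7, 11],
and U^T v = (-5, -2).
Solve U^T U · c = U^T v for the coefficients: c = (-69/50, -53/50). The projection is proj_W(v) = U c.
Check: (v - proj_W(v)) · u_1 = 0  (should be 0).
Check: (v - proj_W(v)) · u_2 = 0  (should be 0).
Result: proj_W(v) = (61/25, 0, 17/10, 21/50).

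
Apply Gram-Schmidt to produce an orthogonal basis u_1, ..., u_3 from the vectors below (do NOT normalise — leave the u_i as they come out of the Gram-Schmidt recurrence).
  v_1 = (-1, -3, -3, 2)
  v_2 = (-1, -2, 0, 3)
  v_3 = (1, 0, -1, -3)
Orthogonal basis:
  u_1 = (-1, -3, -3, 2)
  u_2 = (-10/23, -7/23, 39/23, 43/23)
  u_3 = (49/153, -134/153, 23/51, -73/153)

Apply the Gram-Schmidt recurrence
  u_1 = v_1
  u_i = v_i − Σ_{j<i} ((v_i · u_j) / (u_j · u_j)) · u_j.

Step by step this gives:
  u_1 = (-1, -3, -3, 2)
  u_2 = (-10/23, -7/23, 39/23, 43/23)
  u_3 = (49/153, -134/153, 23/51, -73/153)

Orthogonality check:
  u_2 · u_1 = 0 (should be 0)
  u_3 · u_1 = 0 (should be 0)
  u_3 · u_2 = 0 (should be 0)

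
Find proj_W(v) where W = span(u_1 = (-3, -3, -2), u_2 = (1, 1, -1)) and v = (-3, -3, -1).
proj_W(v) = (-3, -3, -1)

Set up U = [u_1 | ... | u_2] ∈ R^(3×2). The projector onto W = col(U) is P = U (U^T U)^(-1) U^T.
Compute U^T U =
  [22, -4]
  [-4, 3],
and U^T v = (20, -5).
Solve U^T U · c = U^T v for the coefficients: c = (4/5, -3/5). The projection is proj_W(v) = U c.
Check: (v - proj_W(v)) · u_1 = 0  (should be 0).
Check: (v - proj_W(v)) · u_2 = 0  (should be 0).
Result: proj_W(v) = (-3, -3, -1).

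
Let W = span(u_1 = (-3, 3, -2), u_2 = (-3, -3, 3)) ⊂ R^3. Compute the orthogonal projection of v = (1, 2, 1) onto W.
proj_W(v) = (45/62, 39/62, -20/31)

Set up U = [u_1 | ... | u_2] ∈ R^(3×2). The projector onto W = col(U) is P = U (U^T U)^(-1) U^T.
Compute U^T U =
  [22, -6]
  [-6, 27],
and U^T v = (1, -6).
Solve U^T U · c = U^T v for the coefficients: c = (-1/62, -7/31). The projection is proj_W(v) = U c.
Check: (v - proj_W(v)) · u_1 = 0  (should be 0).
Check: (v - proj_W(v)) · u_2 = 0  (should be 0).
Result: proj_W(v) = (45/62, 39/62, -20/31).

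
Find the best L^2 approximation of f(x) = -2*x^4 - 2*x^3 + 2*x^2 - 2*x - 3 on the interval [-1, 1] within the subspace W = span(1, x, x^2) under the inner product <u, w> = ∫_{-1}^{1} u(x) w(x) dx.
g(x) = 2*x^2/7 - 16*x/5 - 99/35

The best approximation g ∈ W is the orthogonal projection of f onto W. Writing g = a_0 + a_1 x + a_2 x^2, the coefficients solve the normal equations G · a = b where
  G_{ij} = <φ_i, φ_j> and b_i = <f, φ_i>, with φ_0 = 1, φ_1 = x, φ_2 = x^2.
G =
  [2, 0, 2/3]
  [0, 2/3, 0]
  [2/3, 0, 2/5],
b = (-82/15, -32/15, -62/35).
Solving gives a_0 = -99/35, a_1 = -16/5, a_2 = 2/7, so
  g(x) = 2*x^2/7 - 16*x/5 - 99/35.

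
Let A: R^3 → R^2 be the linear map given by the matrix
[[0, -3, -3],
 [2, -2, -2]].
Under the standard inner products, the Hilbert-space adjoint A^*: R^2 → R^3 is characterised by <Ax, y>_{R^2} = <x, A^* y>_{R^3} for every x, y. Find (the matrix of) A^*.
A^* = A^T =
[[0, 2],
 [-3, -2],
 [-3, -2]]

For real matrices with standard dot products, the defining identity <Ax, y> = <x, A^* y> gives (Ax)^T y = x^T (A^*) y, i.e. x^T A^T y = x^T (A^*) y. Since this holds for all x, y, we must have A^* = A^T. Therefore
A^* =
[[0, 2],
 [-3, -2],
 [-3, -2]].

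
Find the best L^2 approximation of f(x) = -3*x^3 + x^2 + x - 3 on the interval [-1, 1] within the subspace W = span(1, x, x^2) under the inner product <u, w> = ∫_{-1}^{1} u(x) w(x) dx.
g(x) = x^2 - 4*x/5 - 3

The best approximation g ∈ W is the orthogonal projection of f onto W. Writing g = a_0 + a_1 x + a_2 x^2, the coefficients solve the normal equations G · a = b where
  G_{ij} = <φ_i, φ_j> and b_i = <f, φ_i>, with φ_0 = 1, φ_1 = x, φ_2 = x^2.
G =
  [2, 0, 2/3]
  [0, 2/3, 0]
  [2/3, 0, 2/5],
b = (-16/3, -8/15, -8/5).
Solving gives a_0 = -3, a_1 = -4/5, a_2 = 1, so
  g(x) = x^2 - 4*x/5 - 3.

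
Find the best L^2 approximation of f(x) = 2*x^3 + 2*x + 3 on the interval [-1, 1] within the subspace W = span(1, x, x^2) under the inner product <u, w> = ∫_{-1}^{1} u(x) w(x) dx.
g(x) = 16*x/5 + 3

The best approximation g ∈ W is the orthogonal projection of f onto W. Writing g = a_0 + a_1 x + a_2 x^2, the coefficients solve the normal equations G · a = b where
  G_{ij} = <φ_i, φ_j> and b_i = <f, φ_i>, with φ_0 = 1, φ_1 = x, φ_2 = x^2.
G =
  [2, 0, 2/3]
  [0, 2/3, 0]
  [2/3, 0, 2/5],
b = (6, 32/15, 2).
Solving gives a_0 = 3, a_1 = 16/5, a_2 = 0, so
  g(x) = 16*x/5 + 3.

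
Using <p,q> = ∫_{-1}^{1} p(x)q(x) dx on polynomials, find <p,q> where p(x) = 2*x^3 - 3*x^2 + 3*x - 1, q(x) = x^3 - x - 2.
<p,q> = 244/35

Expand the product: p(x)·q(x) = 2*x^6 - 3*x^5 + x^4 - 2*x^3 + 3*x^2 - 5*x + 2.
∫_{-1}^{1} of each monomial x^k gives [2/(k+1) if k even, 0 if k odd]. Integrating term-by-term (or equivalently evaluating the antiderivative F(x) = 2*x^7/7 - x^6/2 + x^5/5 - x^4/2 + x^3 - 5*x^2/2 + 2*x at the endpoints):
  F(1) − F(−1) = -1/70 − (-489/70) = 244/35.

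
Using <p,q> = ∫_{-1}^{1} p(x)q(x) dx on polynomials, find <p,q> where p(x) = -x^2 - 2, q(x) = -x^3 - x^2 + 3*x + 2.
<p,q> = -38/5

Expand the product: p(x)·q(x) = x^5 + x^4 - x^3 - 6*x - 4.
∫_{-1}^{1} of each monomial x^k gives [2/(k+1) if k even, 0 if k odd]. Integrating term-by-term (or equivalently evaluating the antiderivative F(x) = x^6/6 + x^5/5 - x^4/4 - 3*x^2 - 4*x at the endpoints):
  F(1) − F(−1) = -413/60 − (43/60) = -38/5.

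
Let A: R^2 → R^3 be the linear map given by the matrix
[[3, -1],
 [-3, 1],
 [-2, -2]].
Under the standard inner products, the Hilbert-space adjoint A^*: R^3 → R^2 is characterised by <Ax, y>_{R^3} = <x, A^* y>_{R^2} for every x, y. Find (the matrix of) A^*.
A^* = A^T =
[[3, -3, -2],
 [-1, 1, -2]]

For real matrices with standard dot products, the defining identity <Ax, y> = <x, A^* y> gives (Ax)^T y = x^T (A^*) y, i.e. x^T A^T y = x^T (A^*) y. Since this holds for all x, y, we must have A^* = A^T. Therefore
A^* =
[[3, -3, -2],
 [-1, 1, -2]].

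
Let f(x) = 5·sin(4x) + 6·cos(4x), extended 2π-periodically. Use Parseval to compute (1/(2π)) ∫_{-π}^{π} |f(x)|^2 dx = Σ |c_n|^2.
Σ |c_n|^2 = 61/2

Expand |f|^2 and use orthogonality of {sin(nx), cos(mx)} on [-π, π]:
  ∫_{-π}^{π} sin(nx)^2 dx = π, ∫ cos(mx)^2 dx = π, and cross terms integrate to 0.
So ∫_{-π}^{π} f(x)^2 dx = 5^2 · π + 6^2 · π = (25 + 36)π.
Divide by 2π: (25 + 36)/2 = 61/2.
By Parseval, this equals Σ |c_n|^2.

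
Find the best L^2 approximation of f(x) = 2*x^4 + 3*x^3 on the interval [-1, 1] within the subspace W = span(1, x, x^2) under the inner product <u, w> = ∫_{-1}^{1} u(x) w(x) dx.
g(x) = 12*x^2/7 + 9*x/5 - 6/35

The best approximation g ∈ W is the orthogonal projection of f onto W. Writing g = a_0 + a_1 x + a_2 x^2, the coefficients solve the normal equations G · a = b where
  G_{ij} = <φ_i, φ_j> and b_i = <f, φ_i>, with φ_0 = 1, φ_1 = x, φ_2 = x^2.
G =
  [2, 0, 2/3]
  [0, 2/3, 0]
  [2/3, 0, 2/5],
b = (4/5, 6/5, 4/7).
Solving gives a_0 = -6/35, a_1 = 9/5, a_2 = 12/7, so
  g(x) = 12*x^2/7 + 9*x/5 - 6/35.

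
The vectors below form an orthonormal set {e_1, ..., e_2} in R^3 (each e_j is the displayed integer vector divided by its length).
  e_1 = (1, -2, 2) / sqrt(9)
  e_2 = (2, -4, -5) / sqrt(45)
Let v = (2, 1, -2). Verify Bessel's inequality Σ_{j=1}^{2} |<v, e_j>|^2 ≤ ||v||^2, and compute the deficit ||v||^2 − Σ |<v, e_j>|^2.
Σ |<v, e_j>|^2 = 4; ||v||^2 = 9; deficit = 5

Write each e_j = u_j / sqrt(<u_j, u_j>) where u_j is the displayed integer vector. Then <v, e_j> = <v, u_j> / sqrt(<u_j, u_j>), so |<v, e_j>|^2 = <v, u_j>^2 / <u_j, u_j>.
Coefficients: <v, e_1> = -4/sqrt(9), <v, e_2> = 10/sqrt(45).
Square and sum: Σ |<v, e_j>|^2 = 4.
Compute ||v||^2 = v·v = 9.
Deficit = 9 − 4 = 5 ≥ 0, confirming Bessel's inequality. (The deficit equals ||v − Σ <v,e_j> e_j||^2, the squared distance from v to span{e_j}.)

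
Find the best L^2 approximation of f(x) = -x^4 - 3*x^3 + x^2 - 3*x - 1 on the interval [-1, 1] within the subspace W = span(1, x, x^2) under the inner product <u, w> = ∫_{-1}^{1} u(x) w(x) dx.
g(x) = x^2/7 - 24*x/5 - 32/35

The best approximation g ∈ W is the orthogonal projection of f onto W. Writing g = a_0 + a_1 x + a_2 x^2, the coefficients solve the normal equations G · a = b where
  G_{ij} = <φ_i, φ_j> and b_i = <f, φ_i>, with φ_0 = 1, φ_1 = x, φ_2 = x^2.
G =
  [2, 0, 2/3]
  [0, 2/3, 0]
  [2/3, 0, 2/5],
b = (-26/15, -16/5, -58/105).
Solving gives a_0 = -32/35, a_1 = -24/5, a_2 = 1/7, so
  g(x) = x^2/7 - 24*x/5 - 32/35.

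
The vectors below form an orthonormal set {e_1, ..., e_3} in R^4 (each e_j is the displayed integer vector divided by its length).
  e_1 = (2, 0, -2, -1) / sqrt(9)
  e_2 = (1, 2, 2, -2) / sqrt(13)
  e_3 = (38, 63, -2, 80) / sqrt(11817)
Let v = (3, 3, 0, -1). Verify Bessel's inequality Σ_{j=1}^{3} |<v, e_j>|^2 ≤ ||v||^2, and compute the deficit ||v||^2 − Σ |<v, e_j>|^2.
Σ |<v, e_j>|^2 = 1915/101; ||v||^2 = 19; deficit = 4/101

Write each e_j = u_j / sqrt(<u_j, u_j>) where u_j is the displayed integer vector. Then <v, e_j> = <v, u_j> / sqrt(<u_j, u_j>), so |<v, e_j>|^2 = <v, u_j>^2 / <u_j, u_j>.
Coefficients: <v, e_1> = 7/sqrt(9), <v, e_2> = 11/sqrt(13), <v, e_3> = 223/sqrt(11817).
Square and sum: Σ |<v, e_j>|^2 = 1915/101.
Compute ||v||^2 = v·v = 19.
Deficit = 19 − 1915/101 = 4/101 ≥ 0, confirming Bessel's inequality. (The deficit equals ||v − Σ <v,e_j> e_j||^2, the squared distance from v to span{e_j}.)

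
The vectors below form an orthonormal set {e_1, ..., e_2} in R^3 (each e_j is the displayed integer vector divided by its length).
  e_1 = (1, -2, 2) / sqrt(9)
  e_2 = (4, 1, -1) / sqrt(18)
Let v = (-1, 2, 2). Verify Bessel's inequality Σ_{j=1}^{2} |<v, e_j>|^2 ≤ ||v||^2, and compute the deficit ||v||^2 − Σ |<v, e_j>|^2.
Σ |<v, e_j>|^2 = 1; ||v||^2 = 9; deficit = 8

Write each e_j = u_j / sqrt(<u_j, u_j>) where u_j is the displayed integer vector. Then <v, e_j> = <v, u_j> / sqrt(<u_j, u_j>), so |<v, e_j>|^2 = <v, u_j>^2 / <u_j, u_j>.
Coefficients: <v, e_1> = -1/sqrt(9), <v, e_2> = -4/sqrt(18).
Square and sum: Σ |<v, e_j>|^2 = 1.
Compute ||v||^2 = v·v = 9.
Deficit = 9 − 1 = 8 ≥ 0, confirming Bessel's inequality. (The deficit equals ||v − Σ <v,e_j> e_j||^2, the squared distance from v to span{e_j}.)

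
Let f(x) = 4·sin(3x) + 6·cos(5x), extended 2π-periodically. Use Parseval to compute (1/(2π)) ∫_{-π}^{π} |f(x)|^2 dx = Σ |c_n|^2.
Σ |c_n|^2 = 26

Expand |f|^2 and use orthogonality of {sin(nx), cos(mx)} on [-π, π]:
  ∫_{-π}^{π} sin(nx)^2 dx = π, ∫ cos(mx)^2 dx = π, and cross terms integrate to 0.
So ∫_{-π}^{π} f(x)^2 dx = 4^2 · π + 6^2 · π = (16 + 36)π.
Divide by 2π: (16 + 36)/2 = 26.
By Parseval, this equals Σ |c_n|^2.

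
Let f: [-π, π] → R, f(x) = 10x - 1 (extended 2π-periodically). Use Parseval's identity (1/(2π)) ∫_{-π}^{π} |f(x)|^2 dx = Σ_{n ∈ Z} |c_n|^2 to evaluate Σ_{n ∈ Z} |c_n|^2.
Σ |c_n|^2 = 100π^2/3 + 1

Expand and integrate term by term over [-π, π]:
  ∫ (10x)^2 dx = 100·(2π^3/3); ∫ 2·10·(-1)·x dx = 0 (odd integrand); ∫ (-1)^2 dx = 1·2π.
So (1/(2π)) ∫_{-π}^{π} (10x - 1)^2 dx = 100π^2/3 + 1 = 100π^2/3 + 1.
Parseval ⇒ Σ |c_n|^2 = 100π^2/3 + 1.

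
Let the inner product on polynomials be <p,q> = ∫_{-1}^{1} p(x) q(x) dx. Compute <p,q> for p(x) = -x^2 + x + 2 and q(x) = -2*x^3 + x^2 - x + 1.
<p,q> = 14/5

Expand the product: p(x)·q(x) = 2*x^5 - 3*x^4 - 2*x^3 - x + 2.
∫_{-1}^{1} of each monomial x^k gives [2/(k+1) if k even, 0 if k odd]. Integrating term-by-term (or equivalently evaluating the antiderivative F(x) = x^6/3 - 3*x^5/5 - x^4/2 - x^2/2 + 2*x at the endpoints):
  F(1) − F(−1) = 11/15 − (-31/15) = 14/5.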